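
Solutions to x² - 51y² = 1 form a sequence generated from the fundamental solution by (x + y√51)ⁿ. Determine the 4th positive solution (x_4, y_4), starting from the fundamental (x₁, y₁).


Step 1: Find the fundamental solution (x₁, y₁) of x² - 51y² = 1.
  Expand √51 as a continued fraction. a₀ = ⌊√51⌋ = 7; iterate m_{k+1} = d_k·a_k − m_k, d_{k+1} = (51 − m_{k+1}²)/d_k, a_{k+1} = ⌊(a₀ + m_{k+1})/d_{k+1}⌋ (starting m₀ = 0, d₀ = 1), with convergents p_k = a_k·p_{k-1} + p_{k-2}, q_k = a_k·q_{k-1} + q_{k-2} (p₋₁ = 1, q₋₁ = 0):
  k = 0: a₀ = 7; p₀/q₀ = 7/1; p₀² − 51·q₀² = 49 − 51 = -2.
  k = 1: m = 7, d = 2, a = ⌊(7 + 7)/2⌋ = 7; p/q = (7·7 + 1)/(7·1 + 0) = 50/7; p² − 51·q² = 2500 − 2499 = 1.
  The first convergent with p² − 51·q² = 1 gives the fundamental solution (x₁, y₁) = (50, 7).
Step 2: Apply the recurrence (x_{n+1}, y_{n+1}) = (x₁x_n + 51y₁y_n, x₁y_n + y₁x_n) repeatedly.
  From (x_1, y_1) = (50, 7): x_2 = 50·50 + 51·7·7 = 4999; y_2 = 50·7 + 7·50 = 700.
  From (x_2, y_2) = (4999, 700): x_3 = 50·4999 + 51·7·700 = 499850; y_3 = 50·700 + 7·4999 = 69993.
  From (x_3, y_3) = (499850, 69993): x_4 = 50·499850 + 51·7·69993 = 49980001; y_4 = 50·69993 + 7·499850 = 6998600.
Step 3: Verify x_4² - 51·y_4² = 2498000499960001 - 2498000499960000 = 1 (should be 1). ✓

(x_1, y_1) = (50, 7); (x_4, y_4) = (49980001, 6998600).


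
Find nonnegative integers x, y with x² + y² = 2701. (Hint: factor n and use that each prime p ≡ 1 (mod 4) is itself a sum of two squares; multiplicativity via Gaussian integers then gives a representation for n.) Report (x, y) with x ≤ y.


Step 1: Factor n = 2701 = 37 · 73.
Step 2: Check the mod-4 condition on each prime factor: 37 ≡ 1 (mod 4), exponent 1; 73 ≡ 1 (mod 4), exponent 1.
All primes ≡ 3 (mod 4) appear to even exponent (or don't appear), so by the two-squares theorem n IS expressible as a sum of two squares.
Step 3: Build a representation. Here n = 37 · 73 is a product of primes ≡ 1 (mod 4). Each prime p ≡ 1 (mod 4) is itself a sum of two squares; find a² by testing p − a² for a perfect square:
  37: 37 − 1² = 36 = 6² ⇒ 37 = 1² + 6².
  73: 73 − 1² = 72, 73 − 2² = 69, 73 − 3² = 64 = 8² ⇒ 73 = 3² + 8².
  Combine using the Brahmagupta–Fibonacci identity (a² + b²)(c² + d²) = (ac − bd)² + (ad + bc)² = (ac + bd)² + (ad − bc)²:
  37 · 73 = 2701: from (1² + 6²)(3² + 8²), take (1·3 − 6·8, 1·8 + 6·3) = (3 − 48, 8 + 18) = (-45, 26); dropping signs (only squares matter) gives (45, 26); check 45² + 26² = 2025 + 676 = 2701 ✓.
Step 4: Order so x ≤ y and verify: 26² + 45² = 676 + 2025 = 2701 = n. ✓

n = 2701 = 26² + 45² (one valid representation with x ≤ y).


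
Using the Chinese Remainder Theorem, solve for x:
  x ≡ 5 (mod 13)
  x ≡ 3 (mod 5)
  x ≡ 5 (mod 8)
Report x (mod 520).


Moduli 13, 5, 8 are pairwise coprime; by CRT there is a unique solution modulo M = 13 · 5 · 8 = 520.
Solve pairwise, accumulating the modulus:
  Start with x ≡ 5 (mod 13).
  Combine with x ≡ 3 (mod 5): since gcd(13, 5) = 1, we get a unique residue mod 65.
    Write x = 5 + 13·t and substitute into x ≡ 3 (mod 5): 13·t ≡ 3 − 5 = -2 (mod 5).
    Reduce coefficients mod 5: 3·t ≡ 3 (mod 5).
    The inverse of 3 mod 5 is 2 (since 3·2 = 6 = 1·5 + 1), so t ≡ 2·3 = 6 ≡ 1 (mod 5).
    Then x = 5 + 13·1 = 18, valid modulo lcm(13, 5) = 65: x ≡ 18 (mod 65).
  Combine with x ≡ 5 (mod 8): since gcd(65, 8) = 1, we get a unique residue mod 520.
    Write x = 18 + 65·t and substitute into x ≡ 5 (mod 8): 65·t ≡ 5 − 18 = -13 (mod 8).
    Reduce coefficients mod 8: 1·t ≡ 3 (mod 8).
    So t ≡ 3 (mod 8).
    Then x = 18 + 65·3 = 213, valid modulo lcm(65, 8) = 520: x ≡ 213 (mod 520).
Verify: 213 mod 13 = 5 ✓, 213 mod 5 = 3 ✓, 213 mod 8 = 5 ✓.

x ≡ 213 (mod 520).


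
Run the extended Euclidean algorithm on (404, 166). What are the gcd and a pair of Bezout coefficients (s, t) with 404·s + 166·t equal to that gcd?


Euclidean algorithm on (404, 166) — divide until remainder is 0:
  404 = 2 · 166 + 72
  166 = 2 · 72 + 22
  72 = 3 · 22 + 6
  22 = 3 · 6 + 4
  6 = 1 · 4 + 2
  4 = 2 · 2 + 0
gcd(404, 166) = 2.
Track Bezout coefficients alongside the remainders: start with r₀ = 404 = a·1 + b·0 (s = 1, t = 0) and r₁ = 166 = a·0 + b·1 (s = 0, t = 1); each new remainder r_{k+1} = r_{k-1} − q_k·r_k inherits s_{k+1} = s_{k-1} − q_k·s_k, t_{k+1} = t_{k-1} − q_k·t_k, so r_k = a·s_k + b·t_k at every step:
  q = 2: r = 72, s = 1 − 2·0 = 1, t = 0 − 2·1 = -2  (check: 404·1 + 166·(-2) = 72)
  q = 2: r = 22, s = 0 − 2·1 = -2, t = 1 − 2·(-2) = 5  (check: 404·(-2) + 166·5 = 22)
  q = 3: r = 6, s = 1 − 3·(-2) = 7, t = -2 − 3·5 = -17  (check: 404·7 + 166·(-17) = 6)
  q = 3: r = 4, s = -2 − 3·7 = -23, t = 5 − 3·(-17) = 56  (check: 404·(-23) + 166·56 = 4)
  q = 1: r = 2, s = 7 − 1·(-23) = 30, t = -17 − 1·56 = -73  (check: 404·30 + 166·(-73) = 2)
The row with r = 2 (the gcd) gives the Bezout coefficients s = 30, t = -73.
Result: 404 · (30) + 166 · (-73) = 2.

gcd(404, 166) = 2; s = 30, t = -73 (check: 404·30 + 166·(-73) = 2).


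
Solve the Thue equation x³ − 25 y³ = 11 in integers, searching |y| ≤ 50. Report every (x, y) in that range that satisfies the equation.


The equation is x³ - 25y³ = 11. For fixed y, x³ = 25·y³ + 11, so a solution requires the RHS to be a perfect cube.
Strategy: iterate y from -50 to 50, compute RHS = 25·y³ + 11, and check whether it is a (positive or negative) perfect cube.
Check small values of y:
  y = 0: RHS = 11 is not a perfect cube.
  y = 1: RHS = 36 is not a perfect cube.
  y = -1: RHS = -14 is not a perfect cube.
  y = 2: RHS = 211 is not a perfect cube.
  y = -2: RHS = -189 is not a perfect cube.
  y = 3: RHS = 686 is not a perfect cube.
  y = -3: RHS = -664 is not a perfect cube.
Continuing the search up to |y| = 50 finds no solutions either.
No (x, y) in the scanned range satisfies the equation.

No integer solutions with |y| ≤ 50.


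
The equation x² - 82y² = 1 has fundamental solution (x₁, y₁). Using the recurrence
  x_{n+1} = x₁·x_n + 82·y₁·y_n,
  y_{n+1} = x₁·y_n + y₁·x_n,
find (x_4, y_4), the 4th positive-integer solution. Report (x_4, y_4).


Step 1: Find the fundamental solution (x₁, y₁) of x² - 82y² = 1.
  Expand √82 as a continued fraction. a₀ = ⌊√82⌋ = 9; iterate m_{k+1} = d_k·a_k − m_k, d_{k+1} = (82 − m_{k+1}²)/d_k, a_{k+1} = ⌊(a₀ + m_{k+1})/d_{k+1}⌋ (starting m₀ = 0, d₀ = 1), with convergents p_k = a_k·p_{k-1} + p_{k-2}, q_k = a_k·q_{k-1} + q_{k-2} (p₋₁ = 1, q₋₁ = 0):
  k = 0: a₀ = 9; p₀/q₀ = 9/1; p₀² − 82·q₀² = 81 − 82 = -1.
  k = 1: m = 9, d = 1, a = ⌊(9 + 9)/1⌋ = 18; p/q = (18·9 + 1)/(18·1 + 0) = 163/18; p² − 82·q² = 26569 − 26568 = 1.
  The first convergent with p² − 82·q² = 1 gives the fundamental solution (x₁, y₁) = (163, 18).
Step 2: Apply the recurrence (x_{n+1}, y_{n+1}) = (x₁x_n + 82y₁y_n, x₁y_n + y₁x_n) repeatedly.
  From (x_1, y_1) = (163, 18): x_2 = 163·163 + 82·18·18 = 53137; y_2 = 163·18 + 18·163 = 5868.
  From (x_2, y_2) = (53137, 5868): x_3 = 163·53137 + 82·18·5868 = 17322499; y_3 = 163·5868 + 18·53137 = 1912950.
  From (x_3, y_3) = (17322499, 1912950): x_4 = 163·17322499 + 82·18·1912950 = 5647081537; y_4 = 163·1912950 + 18·17322499 = 623615832.
Step 3: Verify x_4² - 82·y_4² = 31889529885526282369 - 31889529885526282368 = 1 (should be 1). ✓

(x_1, y_1) = (163, 18); (x_4, y_4) = (5647081537, 623615832).


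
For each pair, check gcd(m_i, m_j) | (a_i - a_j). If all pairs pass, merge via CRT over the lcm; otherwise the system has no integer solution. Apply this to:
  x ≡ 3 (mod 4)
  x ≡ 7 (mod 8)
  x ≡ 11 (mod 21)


Moduli 4, 8, 21 are not pairwise coprime, so CRT works modulo lcm(m_i) when all pairwise compatibility conditions hold.
Pairwise compatibility: gcd(m_i, m_j) must divide a_i - a_j for every pair.
Merge one congruence at a time:
  Start: x ≡ 3 (mod 4).
  Combine with x ≡ 7 (mod 8): gcd(4, 8) = 4; 7 - 3 = 4, which IS divisible by 4, so compatible.
    Write x = 3 + 4·t and substitute into x ≡ 7 (mod 8): 4·t ≡ 7 − 3 = 4 (mod 8).
    Divide the congruence (and modulus) by g = 4: 1·t ≡ 1 (mod 2).
    So t ≡ 1 (mod 2).
    Then x = 3 + 4·1 = 7, valid modulo lcm(4, 8) = 8: x ≡ 7 (mod 8).
  Combine with x ≡ 11 (mod 21): gcd(8, 21) = 1; 11 - 7 = 4, which IS divisible by 1, so compatible.
    Write x = 7 + 8·t and substitute into x ≡ 11 (mod 21): 8·t ≡ 11 − 7 = 4 (mod 21).
    The inverse of 8 mod 21 is 8 (since 8·8 = 64 = 3·21 + 1), so t ≡ 8·4 = 32 ≡ 11 (mod 21).
    Then x = 7 + 8·11 = 95, valid modulo lcm(8, 21) = 168: x ≡ 95 (mod 168).
Verify: 95 mod 4 = 3, 95 mod 8 = 7, 95 mod 21 = 11.

x ≡ 95 (mod 168).


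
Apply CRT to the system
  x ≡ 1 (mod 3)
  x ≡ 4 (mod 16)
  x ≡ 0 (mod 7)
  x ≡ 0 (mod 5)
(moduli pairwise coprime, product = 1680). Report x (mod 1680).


Product of moduli M = 3 · 16 · 7 · 5 = 1680.
Merge one congruence at a time:
  Start: x ≡ 1 (mod 3).
  Combine with x ≡ 4 (mod 16); new modulus lcm = 48.
    Write x = 1 + 3·t and substitute into x ≡ 4 (mod 16): 3·t ≡ 4 − 1 = 3 (mod 16).
    The inverse of 3 mod 16 is 11 (since 3·11 = 33 = 2·16 + 1), so t ≡ 11·3 = 33 ≡ 1 (mod 16).
    Then x = 1 + 3·1 = 4, valid modulo lcm(3, 16) = 48: x ≡ 4 (mod 48).
  Combine with x ≡ 0 (mod 7); new modulus lcm = 336.
    Write x = 4 + 48·t and substitute into x ≡ 0 (mod 7): 48·t ≡ 0 − 4 = -4 (mod 7).
    Reduce coefficients mod 7: 6·t ≡ 3 (mod 7).
    The inverse of 6 mod 7 is 6 (since 6·6 = 36 = 5·7 + 1), so t ≡ 6·3 = 18 ≡ 4 (mod 7).
    Then x = 4 + 48·4 = 196, valid modulo lcm(48, 7) = 336: x ≡ 196 (mod 336).
  Combine with x ≡ 0 (mod 5); new modulus lcm = 1680.
    Write x = 196 + 336·t and substitute into x ≡ 0 (mod 5): 336·t ≡ 0 − 196 = -196 (mod 5).
    Reduce coefficients mod 5: 1·t ≡ 4 (mod 5).
    So t ≡ 4 (mod 5).
    Then x = 196 + 336·4 = 1540, valid modulo lcm(336, 5) = 1680: x ≡ 1540 (mod 1680).
Verify against each original: 1540 mod 3 = 1, 1540 mod 16 = 4, 1540 mod 7 = 0, 1540 mod 5 = 0.

x ≡ 1540 (mod 1680).


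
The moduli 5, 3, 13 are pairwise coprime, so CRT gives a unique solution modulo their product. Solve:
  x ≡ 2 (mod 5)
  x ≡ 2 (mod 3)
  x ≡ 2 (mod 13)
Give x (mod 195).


Moduli 5, 3, 13 are pairwise coprime; by CRT there is a unique solution modulo M = 5 · 3 · 13 = 195.
Solve pairwise, accumulating the modulus:
  Start with x ≡ 2 (mod 5).
  Combine with x ≡ 2 (mod 3): since gcd(5, 3) = 1, we get a unique residue mod 15.
    Write x = 2 + 5·t and substitute into x ≡ 2 (mod 3): 5·t ≡ 2 − 2 = 0 (mod 3).
    Reduce coefficients mod 3: 2·t ≡ 0 (mod 3).
    The inverse of 2 mod 3 is 2 (since 2·2 = 4 = 1·3 + 1), so t ≡ 2·0 = 0 ≡ 0 (mod 3).
    Then x = 2 + 5·0 = 2, valid modulo lcm(5, 3) = 15: x ≡ 2 (mod 15).
  Combine with x ≡ 2 (mod 13): since gcd(15, 13) = 1, we get a unique residue mod 195.
    Write x = 2 + 15·t and substitute into x ≡ 2 (mod 13): 15·t ≡ 2 − 2 = 0 (mod 13).
    Reduce coefficients mod 13: 2·t ≡ 0 (mod 13).
    The inverse of 2 mod 13 is 7 (since 2·7 = 14 = 1·13 + 1), so t ≡ 7·0 = 0 ≡ 0 (mod 13).
    Then x = 2 + 15·0 = 2, valid modulo lcm(15, 13) = 195: x ≡ 2 (mod 195).
Verify: 2 mod 5 = 2 ✓, 2 mod 3 = 2 ✓, 2 mod 13 = 2 ✓.

x ≡ 2 (mod 195).


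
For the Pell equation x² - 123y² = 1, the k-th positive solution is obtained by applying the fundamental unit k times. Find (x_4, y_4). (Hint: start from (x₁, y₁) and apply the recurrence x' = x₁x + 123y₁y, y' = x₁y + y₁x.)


Step 1: Find the fundamental solution (x₁, y₁) of x² - 123y² = 1.
  Expand √123 as a continued fraction. a₀ = ⌊√123⌋ = 11; iterate m_{k+1} = d_k·a_k − m_k, d_{k+1} = (123 − m_{k+1}²)/d_k, a_{k+1} = ⌊(a₀ + m_{k+1})/d_{k+1}⌋ (starting m₀ = 0, d₀ = 1), with convergents p_k = a_k·p_{k-1} + p_{k-2}, q_k = a_k·q_{k-1} + q_{k-2} (p₋₁ = 1, q₋₁ = 0):
  k = 0: a₀ = 11; p₀/q₀ = 11/1; p₀² − 123·q₀² = 121 − 123 = -2.
  k = 1: m = 11, d = 2, a = ⌊(11 + 11)/2⌋ = 11; p/q = (11·11 + 1)/(11·1 + 0) = 122/11; p² − 123·q² = 14884 − 14883 = 1.
  The first convergent with p² − 123·q² = 1 gives the fundamental solution (x₁, y₁) = (122, 11).
Step 2: Apply the recurrence (x_{n+1}, y_{n+1}) = (x₁x_n + 123y₁y_n, x₁y_n + y₁x_n) repeatedly.
  From (x_1, y_1) = (122, 11): x_2 = 122·122 + 123·11·11 = 29767; y_2 = 122·11 + 11·122 = 2684.
  From (x_2, y_2) = (29767, 2684): x_3 = 122·29767 + 123·11·2684 = 7263026; y_3 = 122·2684 + 11·29767 = 654885.
  From (x_3, y_3) = (7263026, 654885): x_4 = 122·7263026 + 123·11·654885 = 1772148577; y_4 = 122·654885 + 11·7263026 = 159789256.
Step 3: Verify x_4² - 123·y_4² = 3140510578963124929 - 3140510578963124928 = 1 (should be 1). ✓

(x_1, y_1) = (122, 11); (x_4, y_4) = (1772148577, 159789256).


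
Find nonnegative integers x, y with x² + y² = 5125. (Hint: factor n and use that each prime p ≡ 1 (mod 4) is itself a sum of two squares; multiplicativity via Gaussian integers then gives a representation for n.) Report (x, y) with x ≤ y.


Step 1: Factor n = 5125 = 5^3 · 41.
Step 2: Check the mod-4 condition on each prime factor: 5 ≡ 1 (mod 4), exponent 3; 41 ≡ 1 (mod 4), exponent 1.
All primes ≡ 3 (mod 4) appear to even exponent (or don't appear), so by the two-squares theorem n IS expressible as a sum of two squares.
Step 3: Build a representation. Group n = k² · m with k = 5 and m = 5 · 41 = 205 (a product of primes ≡ 1 (mod 4)); a representation of m scales to one of n via (k·x)² + (k·y)² = k²(x² + y²). Each prime p ≡ 1 (mod 4) is itself a sum of two squares; find a² by testing p − a² for a perfect square:
  5: 5 − 1² = 4 = 2² ⇒ 5 = 1² + 2².
  41: 41 − 1² = 40, 41 − 2² = 37, 41 − 3² = 32, 41 − 4² = 25 = 5² ⇒ 41 = 4² + 5².
  Combine using the Brahmagupta–Fibonacci identity (a² + b²)(c² + d²) = (ac − bd)² + (ad + bc)² = (ac + bd)² + (ad − bc)²:
  5 · 41 = 205: from (1² + 2²)(4² + 5²), take (1·4 − 2·5, 1·5 + 2·4) = (4 − 10, 5 + 8) = (-6, 13); dropping signs (only squares matter) gives (6, 13); check 6² + 13² = 36 + 169 = 205 ✓.
  Scale by k = 5: (5·6, 5·13) = (30, 65).
Step 4: Order so x ≤ y and verify: 30² + 65² = 900 + 4225 = 5125 = n. ✓

n = 5125 = 30² + 65² (one valid representation with x ≤ y).


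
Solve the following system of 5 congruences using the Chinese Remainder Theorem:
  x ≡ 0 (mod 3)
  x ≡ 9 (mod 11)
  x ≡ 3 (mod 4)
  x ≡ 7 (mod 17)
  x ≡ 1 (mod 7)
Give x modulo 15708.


Product of moduli M = 3 · 11 · 4 · 17 · 7 = 15708.
Merge one congruence at a time:
  Start: x ≡ 0 (mod 3).
  Combine with x ≡ 9 (mod 11); new modulus lcm = 33.
    Write x = 0 + 3·t and substitute into x ≡ 9 (mod 11): 3·t ≡ 9 − 0 = 9 (mod 11).
    The inverse of 3 mod 11 is 4 (since 3·4 = 12 = 1·11 + 1), so t ≡ 4·9 = 36 ≡ 3 (mod 11).
    Then x = 0 + 3·3 = 9, valid modulo lcm(3, 11) = 33: x ≡ 9 (mod 33).
  Combine with x ≡ 3 (mod 4); new modulus lcm = 132.
    Write x = 9 + 33·t and substitute into x ≡ 3 (mod 4): 33·t ≡ 3 − 9 = -6 (mod 4).
    Reduce coefficients mod 4: 1·t ≡ 2 (mod 4).
    So t ≡ 2 (mod 4).
    Then x = 9 + 33·2 = 75, valid modulo lcm(33, 4) = 132: x ≡ 75 (mod 132).
  Combine with x ≡ 7 (mod 17); new modulus lcm = 2244.
    Write x = 75 + 132·t and substitute into x ≡ 7 (mod 17): 132·t ≡ 7 − 75 = -68 (mod 17).
    Reduce coefficients mod 17: 13·t ≡ 0 (mod 17).
    The inverse of 13 mod 17 is 4 (since 13·4 = 52 = 3·17 + 1), so t ≡ 4·0 = 0 ≡ 0 (mod 17).
    Then x = 75 + 132·0 = 75, valid modulo lcm(132, 17) = 2244: x ≡ 75 (mod 2244).
  Combine with x ≡ 1 (mod 7); new modulus lcm = 15708.
    Write x = 75 + 2244·t and substitute into x ≡ 1 (mod 7): 2244·t ≡ 1 − 75 = -74 (mod 7).
    Reduce coefficients mod 7: 4·t ≡ 3 (mod 7).
    The inverse of 4 mod 7 is 2 (since 4·2 = 8 = 1·7 + 1), so t ≡ 2·3 = 6 ≡ 6 (mod 7).
    Then x = 75 + 2244·6 = 13539, valid modulo lcm(2244, 7) = 15708: x ≡ 13539 (mod 15708).
Verify against each original: 13539 mod 3 = 0, 13539 mod 11 = 9, 13539 mod 4 = 3, 13539 mod 17 = 7, 13539 mod 7 = 1.

x ≡ 13539 (mod 15708).


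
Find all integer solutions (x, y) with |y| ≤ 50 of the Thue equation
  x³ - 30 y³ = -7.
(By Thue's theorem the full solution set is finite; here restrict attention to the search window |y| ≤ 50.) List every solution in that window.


The equation is x³ - 30y³ = -7. For fixed y, x³ = 30·y³ − 7, so a solution requires the RHS to be a perfect cube.
Strategy: iterate y from -50 to 50, compute RHS = 30·y³ − 7, and check whether it is a (positive or negative) perfect cube.
Check small values of y:
  y = 0: RHS = -7 is not a perfect cube.
  y = 1: RHS = 23 is not a perfect cube.
  y = -1: RHS = -37 is not a perfect cube.
  y = 2: RHS = 233 is not a perfect cube.
  y = -2: RHS = -247 is not a perfect cube.
  y = 3: RHS = 803 is not a perfect cube.
  y = -3: RHS = -817 is not a perfect cube.
Continuing the search up to |y| = 50 finds no solutions either.
No (x, y) in the scanned range satisfies the equation.

No integer solutions with |y| ≤ 50.


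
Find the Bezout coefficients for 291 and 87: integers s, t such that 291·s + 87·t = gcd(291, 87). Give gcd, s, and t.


Euclidean algorithm on (291, 87) — divide until remainder is 0:
  291 = 3 · 87 + 30
  87 = 2 · 30 + 27
  30 = 1 · 27 + 3
  27 = 9 · 3 + 0
gcd(291, 87) = 3.
Track Bezout coefficients alongside the remainders: start with r₀ = 291 = a·1 + b·0 (s = 1, t = 0) and r₁ = 87 = a·0 + b·1 (s = 0, t = 1); each new remainder r_{k+1} = r_{k-1} − q_k·r_k inherits s_{k+1} = s_{k-1} − q_k·s_k, t_{k+1} = t_{k-1} − q_k·t_k, so r_k = a·s_k + b·t_k at every step:
  q = 3: r = 30, s = 1 − 3·0 = 1, t = 0 − 3·1 = -3  (check: 291·1 + 87·(-3) = 30)
  q = 2: r = 27, s = 0 − 2·1 = -2, t = 1 − 2·(-3) = 7  (check: 291·(-2) + 87·7 = 27)
  q = 1: r = 3, s = 1 − 1·(-2) = 3, t = -3 − 1·7 = -10  (check: 291·3 + 87·(-10) = 3)
The row with r = 3 (the gcd) gives the Bezout coefficients s = 3, t = -10.
Result: 291 · (3) + 87 · (-10) = 3.

gcd(291, 87) = 3; s = 3, t = -10 (check: 291·3 + 87·(-10) = 3).


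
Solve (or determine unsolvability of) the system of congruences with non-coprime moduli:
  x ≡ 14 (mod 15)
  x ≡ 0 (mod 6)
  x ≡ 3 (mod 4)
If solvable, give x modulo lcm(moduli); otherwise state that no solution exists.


Moduli 15, 6, 4 are not pairwise coprime, so CRT works modulo lcm(m_i) when all pairwise compatibility conditions hold.
Pairwise compatibility: gcd(m_i, m_j) must divide a_i - a_j for every pair.
Merge one congruence at a time:
  Start: x ≡ 14 (mod 15).
  Combine with x ≡ 0 (mod 6): gcd(15, 6) = 3, and 0 - 14 = -14 is NOT divisible by 3.
    ⇒ system is inconsistent (no integer solution).

No solution (the system is inconsistent).


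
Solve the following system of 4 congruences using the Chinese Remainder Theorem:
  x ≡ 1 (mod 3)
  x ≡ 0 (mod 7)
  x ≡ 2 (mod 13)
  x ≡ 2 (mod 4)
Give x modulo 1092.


Product of moduli M = 3 · 7 · 13 · 4 = 1092.
Merge one congruence at a time:
  Start: x ≡ 1 (mod 3).
  Combine with x ≡ 0 (mod 7); new modulus lcm = 21.
    Write x = 1 + 3·t and substitute into x ≡ 0 (mod 7): 3·t ≡ 0 − 1 = -1 (mod 7).
    Reduce coefficients mod 7: 3·t ≡ 6 (mod 7).
    The inverse of 3 mod 7 is 5 (since 3·5 = 15 = 2·7 + 1), so t ≡ 5·6 = 30 ≡ 2 (mod 7).
    Then x = 1 + 3·2 = 7, valid modulo lcm(3, 7) = 21: x ≡ 7 (mod 21).
  Combine with x ≡ 2 (mod 13); new modulus lcm = 273.
    Write x = 7 + 21·t and substitute into x ≡ 2 (mod 13): 21·t ≡ 2 − 7 = -5 (mod 13).
    Reduce coefficients mod 13: 8·t ≡ 8 (mod 13).
    The inverse of 8 mod 13 is 5 (since 8·5 = 40 = 3·13 + 1), so t ≡ 5·8 = 40 ≡ 1 (mod 13).
    Then x = 7 + 21·1 = 28, valid modulo lcm(21, 13) = 273: x ≡ 28 (mod 273).
  Combine with x ≡ 2 (mod 4); new modulus lcm = 1092.
    Write x = 28 + 273·t and substitute into x ≡ 2 (mod 4): 273·t ≡ 2 − 28 = -26 (mod 4).
    Reduce coefficients mod 4: 1·t ≡ 2 (mod 4).
    So t ≡ 2 (mod 4).
    Then x = 28 + 273·2 = 574, valid modulo lcm(273, 4) = 1092: x ≡ 574 (mod 1092).
Verify against each original: 574 mod 3 = 1, 574 mod 7 = 0, 574 mod 13 = 2, 574 mod 4 = 2.

x ≡ 574 (mod 1092).


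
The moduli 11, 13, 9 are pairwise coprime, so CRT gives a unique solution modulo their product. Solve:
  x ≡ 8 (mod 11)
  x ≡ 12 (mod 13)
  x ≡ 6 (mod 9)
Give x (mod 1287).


Moduli 11, 13, 9 are pairwise coprime; by CRT there is a unique solution modulo M = 11 · 13 · 9 = 1287.
Solve pairwise, accumulating the modulus:
  Start with x ≡ 8 (mod 11).
  Combine with x ≡ 12 (mod 13): since gcd(11, 13) = 1, we get a unique residue mod 143.
    Write x = 8 + 11·t and substitute into x ≡ 12 (mod 13): 11·t ≡ 12 − 8 = 4 (mod 13).
    The inverse of 11 mod 13 is 6 (since 11·6 = 66 = 5·13 + 1), so t ≡ 6·4 = 24 ≡ 11 (mod 13).
    Then x = 8 + 11·11 = 129, valid modulo lcm(11, 13) = 143: x ≡ 129 (mod 143).
  Combine with x ≡ 6 (mod 9): since gcd(143, 9) = 1, we get a unique residue mod 1287.
    Write x = 129 + 143·t and substitute into x ≡ 6 (mod 9): 143·t ≡ 6 − 129 = -123 (mod 9).
    Reduce coefficients mod 9: 8·t ≡ 3 (mod 9).
    The inverse of 8 mod 9 is 8 (since 8·8 = 64 = 7·9 + 1), so t ≡ 8·3 = 24 ≡ 6 (mod 9).
    Then x = 129 + 143·6 = 987, valid modulo lcm(143, 9) = 1287: x ≡ 987 (mod 1287).
Verify: 987 mod 11 = 8 ✓, 987 mod 13 = 12 ✓, 987 mod 9 = 6 ✓.

x ≡ 987 (mod 1287).


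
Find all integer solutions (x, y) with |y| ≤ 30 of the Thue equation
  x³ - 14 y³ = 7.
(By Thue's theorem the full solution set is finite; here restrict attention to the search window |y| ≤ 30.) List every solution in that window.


The equation is x³ - 14y³ = 7. For fixed y, x³ = 14·y³ + 7, so a solution requires the RHS to be a perfect cube.
Strategy: iterate y from -30 to 30, compute RHS = 14·y³ + 7, and check whether it is a (positive or negative) perfect cube.
Check small values of y:
  y = 0: RHS = 7 is not a perfect cube.
  y = 1: RHS = 21 is not a perfect cube.
  y = -1: RHS = -7 is not a perfect cube.
  y = 2: RHS = 119 is not a perfect cube.
  y = -2: RHS = -105 is not a perfect cube.
  y = 3: RHS = 385 is not a perfect cube.
  y = -3: RHS = -371 is not a perfect cube.
Continuing the search up to |y| = 30 finds no solutions either.
No (x, y) in the scanned range satisfies the equation.

No integer solutions with |y| ≤ 30.


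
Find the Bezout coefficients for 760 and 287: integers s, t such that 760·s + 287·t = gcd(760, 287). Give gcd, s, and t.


Euclidean algorithm on (760, 287) — divide until remainder is 0:
  760 = 2 · 287 + 186
  287 = 1 · 186 + 101
  186 = 1 · 101 + 85
  101 = 1 · 85 + 16
  85 = 5 · 16 + 5
  16 = 3 · 5 + 1
  5 = 5 · 1 + 0
gcd(760, 287) = 1.
Track Bezout coefficients alongside the remainders: start with r₀ = 760 = a·1 + b·0 (s = 1, t = 0) and r₁ = 287 = a·0 + b·1 (s = 0, t = 1); each new remainder r_{k+1} = r_{k-1} − q_k·r_k inherits s_{k+1} = s_{k-1} − q_k·s_k, t_{k+1} = t_{k-1} − q_k·t_k, so r_k = a·s_k + b·t_k at every step:
  q = 2: r = 186, s = 1 − 2·0 = 1, t = 0 − 2·1 = -2  (check: 760·1 + 287·(-2) = 186)
  q = 1: r = 101, s = 0 − 1·1 = -1, t = 1 − 1·(-2) = 3  (check: 760·(-1) + 287·3 = 101)
  q = 1: r = 85, s = 1 − 1·(-1) = 2, t = -2 − 1·3 = -5  (check: 760·2 + 287·(-5) = 85)
  q = 1: r = 16, s = -1 − 1·2 = -3, t = 3 − 1·(-5) = 8  (check: 760·(-3) + 287·8 = 16)
  q = 5: r = 5, s = 2 − 5·(-3) = 17, t = -5 − 5·8 = -45  (check: 760·17 + 287·(-45) = 5)
  q = 3: r = 1, s = -3 − 3·17 = -54, t = 8 − 3·(-45) = 143  (check: 760·(-54) + 287·143 = 1)
The row with r = 1 (the gcd) gives the Bezout coefficients s = -54, t = 143.
Result: 760 · (-54) + 287 · (143) = 1.

gcd(760, 287) = 1; s = -54, t = 143 (check: 760·(-54) + 287·143 = 1).


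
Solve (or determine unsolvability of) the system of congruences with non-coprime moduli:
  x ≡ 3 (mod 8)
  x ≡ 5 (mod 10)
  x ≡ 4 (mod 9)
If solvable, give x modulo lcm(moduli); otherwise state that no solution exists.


Moduli 8, 10, 9 are not pairwise coprime, so CRT works modulo lcm(m_i) when all pairwise compatibility conditions hold.
Pairwise compatibility: gcd(m_i, m_j) must divide a_i - a_j for every pair.
Merge one congruence at a time:
  Start: x ≡ 3 (mod 8).
  Combine with x ≡ 5 (mod 10): gcd(8, 10) = 2; 5 - 3 = 2, which IS divisible by 2, so compatible.
    Write x = 3 + 8·t and substitute into x ≡ 5 (mod 10): 8·t ≡ 5 − 3 = 2 (mod 10).
    Divide the congruence (and modulus) by g = 2: 4·t ≡ 1 (mod 5).
    The inverse of 4 mod 5 is 4 (since 4·4 = 16 = 3·5 + 1), so t ≡ 4·1 = 4 ≡ 4 (mod 5).
    Then x = 3 + 8·4 = 35, valid modulo lcm(8, 10) = 40: x ≡ 35 (mod 40).
  Combine with x ≡ 4 (mod 9): gcd(40, 9) = 1; 4 - 35 = -31, which IS divisible by 1, so compatible.
    Write x = 35 + 40·t and substitute into x ≡ 4 (mod 9): 40·t ≡ 4 − 35 = -31 (mod 9).
    Reduce coefficients mod 9: 4·t ≡ 5 (mod 9).
    The inverse of 4 mod 9 is 7 (since 4·7 = 28 = 3·9 + 1), so t ≡ 7·5 = 35 ≡ 8 (mod 9).
    Then x = 35 + 40·8 = 355, valid modulo lcm(40, 9) = 360: x ≡ 355 (mod 360).
Verify: 355 mod 8 = 3, 355 mod 10 = 5, 355 mod 9 = 4.

x ≡ 355 (mod 360).


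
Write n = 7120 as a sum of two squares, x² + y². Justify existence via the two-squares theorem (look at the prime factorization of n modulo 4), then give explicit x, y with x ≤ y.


Step 1: Factor n = 7120 = 2^4 · 5 · 89.
Step 2: Check the mod-4 condition on each prime factor: 2 = 2 (special); 5 ≡ 1 (mod 4), exponent 1; 89 ≡ 1 (mod 4), exponent 1.
All primes ≡ 3 (mod 4) appear to even exponent (or don't appear), so by the two-squares theorem n IS expressible as a sum of two squares.
Step 3: Build a representation. Group n = k² · m with k = 4 and m = 5 · 89 = 445 (a product of primes ≡ 1 (mod 4)); a representation of m scales to one of n via (k·x)² + (k·y)² = k²(x² + y²). Each prime p ≡ 1 (mod 4) is itself a sum of two squares; find a² by testing p − a² for a perfect square:
  5: 5 − 1² = 4 = 2² ⇒ 5 = 1² + 2².
  89: 89 − 1² = 88, 89 − 2² = 85, 89 − 3² = 80, 89 − 4² = 73, 89 − 5² = 64 = 8² ⇒ 89 = 5² + 8².
  Combine using the Brahmagupta–Fibonacci identity (a² + b²)(c² + d²) = (ac − bd)² + (ad + bc)² = (ac + bd)² + (ad − bc)²:
  5 · 89 = 445: from (1² + 2²)(5² + 8²), take (1·5 − 2·8, 1·8 + 2·5) = (5 − 16, 8 + 10) = (-11, 18); dropping signs (only squares matter) gives (11, 18); check 11² + 18² = 121 + 324 = 445 ✓.
  Scale by k = 4: (4·11, 4·18) = (44, 72).
Step 4: Order so x ≤ y and verify: 44² + 72² = 1936 + 5184 = 7120 = n. ✓

n = 7120 = 44² + 72² (one valid representation with x ≤ y).


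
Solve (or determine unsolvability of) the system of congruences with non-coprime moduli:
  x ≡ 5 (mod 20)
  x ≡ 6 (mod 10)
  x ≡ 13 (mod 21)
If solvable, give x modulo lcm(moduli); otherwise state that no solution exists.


Moduli 20, 10, 21 are not pairwise coprime, so CRT works modulo lcm(m_i) when all pairwise compatibility conditions hold.
Pairwise compatibility: gcd(m_i, m_j) must divide a_i - a_j for every pair.
Merge one congruence at a time:
  Start: x ≡ 5 (mod 20).
  Combine with x ≡ 6 (mod 10): gcd(20, 10) = 10, and 6 - 5 = 1 is NOT divisible by 10.
    ⇒ system is inconsistent (no integer solution).

No solution (the system is inconsistent).


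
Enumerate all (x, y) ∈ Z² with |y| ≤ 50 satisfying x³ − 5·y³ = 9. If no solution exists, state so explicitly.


The equation is x³ - 5y³ = 9. For fixed y, x³ = 5·y³ + 9, so a solution requires the RHS to be a perfect cube.
Strategy: iterate y from -50 to 50, compute RHS = 5·y³ + 9, and check whether it is a (positive or negative) perfect cube.
Check small values of y:
  y = 0: RHS = 9 is not a perfect cube.
  y = 1: RHS = 14 is not a perfect cube.
  y = -1: RHS = 4 is not a perfect cube.
  y = 2: RHS = 49 is not a perfect cube.
  y = -2: RHS = -31 is not a perfect cube.
  y = 3: RHS = 144 is not a perfect cube.
  y = -3: RHS = -126 is not a perfect cube.
Continuing the search up to |y| = 50 finds no solutions either.
No (x, y) in the scanned range satisfies the equation.

No integer solutions with |y| ≤ 50.


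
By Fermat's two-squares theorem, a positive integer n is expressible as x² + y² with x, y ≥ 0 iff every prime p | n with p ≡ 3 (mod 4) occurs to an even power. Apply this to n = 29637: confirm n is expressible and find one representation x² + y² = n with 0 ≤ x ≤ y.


Step 1: Factor n = 29637 = 3^2 · 37 · 89.
Step 2: Check the mod-4 condition on each prime factor: 3 ≡ 3 (mod 4), exponent 2 (must be even); 37 ≡ 1 (mod 4), exponent 1; 89 ≡ 1 (mod 4), exponent 1.
All primes ≡ 3 (mod 4) appear to even exponent (or don't appear), so by the two-squares theorem n IS expressible as a sum of two squares.
Step 3: Build a representation. Group n = k² · m with k = 3 and m = 37 · 89 = 3293 (a product of primes ≡ 1 (mod 4)); a representation of m scales to one of n via (k·x)² + (k·y)² = k²(x² + y²). Each prime p ≡ 1 (mod 4) is itself a sum of two squares; find a² by testing p − a² for a perfect square:
  37: 37 − 1² = 36 = 6² ⇒ 37 = 1² + 6².
  89: 89 − 1² = 88, 89 − 2² = 85, 89 − 3² = 80, 89 − 4² = 73, 89 − 5² = 64 = 8² ⇒ 89 = 5² + 8².
  Combine using the Brahmagupta–Fibonacci identity (a² + b²)(c² + d²) = (ac − bd)² + (ad + bc)² = (ac + bd)² + (ad − bc)²:
  37 · 89 = 3293: from (1² + 6²)(5² + 8²), take (1·5 − 6·8, 1·8 + 6·5) = (5 − 48, 8 + 30) = (-43, 38); dropping signs (only squares matter) gives (43, 38); check 43² + 38² = 1849 + 1444 = 3293 ✓.
  Scale by k = 3: (3·43, 3·38) = (129, 114).
Step 4: Order so x ≤ y and verify: 114² + 129² = 12996 + 16641 = 29637 = n. ✓

n = 29637 = 114² + 129² (one valid representation with x ≤ y).


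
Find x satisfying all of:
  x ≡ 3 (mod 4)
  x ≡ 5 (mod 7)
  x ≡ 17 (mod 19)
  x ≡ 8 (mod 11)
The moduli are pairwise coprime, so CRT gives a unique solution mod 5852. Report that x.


Product of moduli M = 4 · 7 · 19 · 11 = 5852.
Merge one congruence at a time:
  Start: x ≡ 3 (mod 4).
  Combine with x ≡ 5 (mod 7); new modulus lcm = 28.
    Write x = 3 + 4·t and substitute into x ≡ 5 (mod 7): 4·t ≡ 5 − 3 = 2 (mod 7).
    The inverse of 4 mod 7 is 2 (since 4·2 = 8 = 1·7 + 1), so t ≡ 2·2 = 4 ≡ 4 (mod 7).
    Then x = 3 + 4·4 = 19, valid modulo lcm(4, 7) = 28: x ≡ 19 (mod 28).
  Combine with x ≡ 17 (mod 19); new modulus lcm = 532.
    Write x = 19 + 28·t and substitute into x ≡ 17 (mod 19): 28·t ≡ 17 − 19 = -2 (mod 19).
    Reduce coefficients mod 19: 9·t ≡ 17 (mod 19).
    The inverse of 9 mod 19 is 17 (since 9·17 = 153 = 8·19 + 1), so t ≡ 17·17 = 289 ≡ 4 (mod 19).
    Then x = 19 + 28·4 = 131, valid modulo lcm(28, 19) = 532: x ≡ 131 (mod 532).
  Combine with x ≡ 8 (mod 11); new modulus lcm = 5852.
    Write x = 131 + 532·t and substitute into x ≡ 8 (mod 11): 532·t ≡ 8 − 131 = -123 (mod 11).
    Reduce coefficients mod 11: 4·t ≡ 9 (mod 11).
    The inverse of 4 mod 11 is 3 (since 4·3 = 12 = 1·11 + 1), so t ≡ 3·9 = 27 ≡ 5 (mod 11).
    Then x = 131 + 532·5 = 2791, valid modulo lcm(532, 11) = 5852: x ≡ 2791 (mod 5852).
Verify against each original: 2791 mod 4 = 3, 2791 mod 7 = 5, 2791 mod 19 = 17, 2791 mod 11 = 8.

x ≡ 2791 (mod 5852).


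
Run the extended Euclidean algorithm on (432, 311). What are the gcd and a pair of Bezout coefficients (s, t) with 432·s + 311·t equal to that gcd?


Euclidean algorithm on (432, 311) — divide until remainder is 0:
  432 = 1 · 311 + 121
  311 = 2 · 121 + 69
  121 = 1 · 69 + 52
  69 = 1 · 52 + 17
  52 = 3 · 17 + 1
  17 = 17 · 1 + 0
gcd(432, 311) = 1.
Track Bezout coefficients alongside the remainders: start with r₀ = 432 = a·1 + b·0 (s = 1, t = 0) and r₁ = 311 = a·0 + b·1 (s = 0, t = 1); each new remainder r_{k+1} = r_{k-1} − q_k·r_k inherits s_{k+1} = s_{k-1} − q_k·s_k, t_{k+1} = t_{k-1} − q_k·t_k, so r_k = a·s_k + b·t_k at every step:
  q = 1: r = 121, s = 1 − 1·0 = 1, t = 0 − 1·1 = -1  (check: 432·1 + 311·(-1) = 121)
  q = 2: r = 69, s = 0 − 2·1 = -2, t = 1 − 2·(-1) = 3  (check: 432·(-2) + 311·3 = 69)
  q = 1: r = 52, s = 1 − 1·(-2) = 3, t = -1 − 1·3 = -4  (check: 432·3 + 311·(-4) = 52)
  q = 1: r = 17, s = -2 − 1·3 = -5, t = 3 − 1·(-4) = 7  (check: 432·(-5) + 311·7 = 17)
  q = 3: r = 1, s = 3 − 3·(-5) = 18, t = -4 − 3·7 = -25  (check: 432·18 + 311·(-25) = 1)
The row with r = 1 (the gcd) gives the Bezout coefficients s = 18, t = -25.
Result: 432 · (18) + 311 · (-25) = 1.

gcd(432, 311) = 1; s = 18, t = -25 (check: 432·18 + 311·(-25) = 1).


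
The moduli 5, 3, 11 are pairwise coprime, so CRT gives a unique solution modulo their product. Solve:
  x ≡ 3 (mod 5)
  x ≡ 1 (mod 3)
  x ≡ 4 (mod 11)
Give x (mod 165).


Moduli 5, 3, 11 are pairwise coprime; by CRT there is a unique solution modulo M = 5 · 3 · 11 = 165.
Solve pairwise, accumulating the modulus:
  Start with x ≡ 3 (mod 5).
  Combine with x ≡ 1 (mod 3): since gcd(5, 3) = 1, we get a unique residue mod 15.
    Write x = 3 + 5·t and substitute into x ≡ 1 (mod 3): 5·t ≡ 1 − 3 = -2 (mod 3).
    Reduce coefficients mod 3: 2·t ≡ 1 (mod 3).
    The inverse of 2 mod 3 is 2 (since 2·2 = 4 = 1·3 + 1), so t ≡ 2·1 = 2 ≡ 2 (mod 3).
    Then x = 3 + 5·2 = 13, valid modulo lcm(5, 3) = 15: x ≡ 13 (mod 15).
  Combine with x ≡ 4 (mod 11): since gcd(15, 11) = 1, we get a unique residue mod 165.
    Write x = 13 + 15·t and substitute into x ≡ 4 (mod 11): 15·t ≡ 4 − 13 = -9 (mod 11).
    Reduce coefficients mod 11: 4·t ≡ 2 (mod 11).
    The inverse of 4 mod 11 is 3 (since 4·3 = 12 = 1·11 + 1), so t ≡ 3·2 = 6 ≡ 6 (mod 11).
    Then x = 13 + 15·6 = 103, valid modulo lcm(15, 11) = 165: x ≡ 103 (mod 165).
Verify: 103 mod 5 = 3 ✓, 103 mod 3 = 1 ✓, 103 mod 11 = 4 ✓.

x ≡ 103 (mod 165).


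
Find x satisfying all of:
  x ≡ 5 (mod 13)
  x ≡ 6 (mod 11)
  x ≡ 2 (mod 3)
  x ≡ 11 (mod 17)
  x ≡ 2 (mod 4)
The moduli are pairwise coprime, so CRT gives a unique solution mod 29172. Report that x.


Product of moduli M = 13 · 11 · 3 · 17 · 4 = 29172.
Merge one congruence at a time:
  Start: x ≡ 5 (mod 13).
  Combine with x ≡ 6 (mod 11); new modulus lcm = 143.
    Write x = 5 + 13·t and substitute into x ≡ 6 (mod 11): 13·t ≡ 6 − 5 = 1 (mod 11).
    Reduce coefficients mod 11: 2·t ≡ 1 (mod 11).
    The inverse of 2 mod 11 is 6 (since 2·6 = 12 = 1·11 + 1), so t ≡ 6·1 = 6 ≡ 6 (mod 11).
    Then x = 5 + 13·6 = 83, valid modulo lcm(13, 11) = 143: x ≡ 83 (mod 143).
  Combine with x ≡ 2 (mod 3); new modulus lcm = 429.
    Write x = 83 + 143·t and substitute into x ≡ 2 (mod 3): 143·t ≡ 2 − 83 = -81 (mod 3).
    Reduce coefficients mod 3: 2·t ≡ 0 (mod 3).
    The inverse of 2 mod 3 is 2 (since 2·2 = 4 = 1·3 + 1), so t ≡ 2·0 = 0 ≡ 0 (mod 3).
    Then x = 83 + 143·0 = 83, valid modulo lcm(143, 3) = 429: x ≡ 83 (mod 429).
  Combine with x ≡ 11 (mod 17); new modulus lcm = 7293.
    Write x = 83 + 429·t and substitute into x ≡ 11 (mod 17): 429·t ≡ 11 − 83 = -72 (mod 17).
    Reduce coefficients mod 17: 4·t ≡ 13 (mod 17).
    The inverse of 4 mod 17 is 13 (since 4·13 = 52 = 3·17 + 1), so t ≡ 13·13 = 169 ≡ 16 (mod 17).
    Then x = 83 + 429·16 = 6947, valid modulo lcm(429, 17) = 7293: x ≡ 6947 (mod 7293).
  Combine with x ≡ 2 (mod 4); new modulus lcm = 29172.
    Write x = 6947 + 7293·t and substitute into x ≡ 2 (mod 4): 7293·t ≡ 2 − 6947 = -6945 (mod 4).
    Reduce coefficients mod 4: 1·t ≡ 3 (mod 4).
    So t ≡ 3 (mod 4).
    Then x = 6947 + 7293·3 = 28826, valid modulo lcm(7293, 4) = 29172: x ≡ 28826 (mod 29172).
Verify against each original: 28826 mod 13 = 5, 28826 mod 11 = 6, 28826 mod 3 = 2, 28826 mod 17 = 11, 28826 mod 4 = 2.

x ≡ 28826 (mod 29172).


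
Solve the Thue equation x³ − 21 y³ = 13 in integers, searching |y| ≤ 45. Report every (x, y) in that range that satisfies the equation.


The equation is x³ - 21y³ = 13. For fixed y, x³ = 21·y³ + 13, so a solution requires the RHS to be a perfect cube.
Strategy: iterate y from -45 to 45, compute RHS = 21·y³ + 13, and check whether it is a (positive or negative) perfect cube.
Check small values of y:
  y = 0: RHS = 13 is not a perfect cube.
  y = 1: RHS = 34 is not a perfect cube.
  y = -1: RHS = -8 = (-2)³ ⇒ x = -2 works.
  y = 2: RHS = 181 is not a perfect cube.
  y = -2: RHS = -155 is not a perfect cube.
  y = 3: RHS = 580 is not a perfect cube.
  y = -3: RHS = -554 is not a perfect cube.
Continuing, at y = -4: RHS = -1331 = (-11)³ ⇒ x = -11 works.
Searching the remaining y in |y| ≤ 45 finds no further solutions.
Collected solutions: (-2, -1), (-11, -4).

Solutions (with |y| ≤ 45): (-2, -1), (-11, -4).


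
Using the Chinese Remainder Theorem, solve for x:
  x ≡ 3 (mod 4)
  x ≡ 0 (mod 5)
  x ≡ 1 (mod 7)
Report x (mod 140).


Moduli 4, 5, 7 are pairwise coprime; by CRT there is a unique solution modulo M = 4 · 5 · 7 = 140.
Solve pairwise, accumulating the modulus:
  Start with x ≡ 3 (mod 4).
  Combine with x ≡ 0 (mod 5): since gcd(4, 5) = 1, we get a unique residue mod 20.
    Write x = 3 + 4·t and substitute into x ≡ 0 (mod 5): 4·t ≡ 0 − 3 = -3 (mod 5).
    Reduce coefficients mod 5: 4·t ≡ 2 (mod 5).
    The inverse of 4 mod 5 is 4 (since 4·4 = 16 = 3·5 + 1), so t ≡ 4·2 = 8 ≡ 3 (mod 5).
    Then x = 3 + 4·3 = 15, valid modulo lcm(4, 5) = 20: x ≡ 15 (mod 20).
  Combine with x ≡ 1 (mod 7): since gcd(20, 7) = 1, we get a unique residue mod 140.
    Write x = 15 + 20·t and substitute into x ≡ 1 (mod 7): 20·t ≡ 1 − 15 = -14 (mod 7).
    Reduce coefficients mod 7: 6·t ≡ 0 (mod 7).
    The inverse of 6 mod 7 is 6 (since 6·6 = 36 = 5·7 + 1), so t ≡ 6·0 = 0 ≡ 0 (mod 7).
    Then x = 15 + 20·0 = 15, valid modulo lcm(20, 7) = 140: x ≡ 15 (mod 140).
Verify: 15 mod 4 = 3 ✓, 15 mod 5 = 0 ✓, 15 mod 7 = 1 ✓.

x ≡ 15 (mod 140).


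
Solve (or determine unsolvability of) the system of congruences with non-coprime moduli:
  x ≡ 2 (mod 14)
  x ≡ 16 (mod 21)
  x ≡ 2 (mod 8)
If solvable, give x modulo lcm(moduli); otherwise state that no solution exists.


Moduli 14, 21, 8 are not pairwise coprime, so CRT works modulo lcm(m_i) when all pairwise compatibility conditions hold.
Pairwise compatibility: gcd(m_i, m_j) must divide a_i - a_j for every pair.
Merge one congruence at a time:
  Start: x ≡ 2 (mod 14).
  Combine with x ≡ 16 (mod 21): gcd(14, 21) = 7; 16 - 2 = 14, which IS divisible by 7, so compatible.
    Write x = 2 + 14·t and substitute into x ≡ 16 (mod 21): 14·t ≡ 16 − 2 = 14 (mod 21).
    Divide the congruence (and modulus) by g = 7: 2·t ≡ 2 (mod 3).
    The inverse of 2 mod 3 is 2 (since 2·2 = 4 = 1·3 + 1), so t ≡ 2·2 = 4 ≡ 1 (mod 3).
    Then x = 2 + 14·1 = 16, valid modulo lcm(14, 21) = 42: x ≡ 16 (mod 42).
  Combine with x ≡ 2 (mod 8): gcd(42, 8) = 2; 2 - 16 = -14, which IS divisible by 2, so compatible.
    Write x = 16 + 42·t and substitute into x ≡ 2 (mod 8): 42·t ≡ 2 − 16 = -14 (mod 8).
    Divide the congruence (and modulus) by g = 2: 21·t ≡ -7 (mod 4).
    Reduce coefficients mod 4: 1·t ≡ 1 (mod 4).
    So t ≡ 1 (mod 4).
    Then x = 16 + 42·1 = 58, valid modulo lcm(42, 8) = 168: x ≡ 58 (mod 168).
Verify: 58 mod 14 = 2, 58 mod 21 = 16, 58 mod 8 = 2.

x ≡ 58 (mod 168).


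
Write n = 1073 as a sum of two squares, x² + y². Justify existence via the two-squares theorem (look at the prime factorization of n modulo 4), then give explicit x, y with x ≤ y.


Step 1: Factor n = 1073 = 29 · 37.
Step 2: Check the mod-4 condition on each prime factor: 29 ≡ 1 (mod 4), exponent 1; 37 ≡ 1 (mod 4), exponent 1.
All primes ≡ 3 (mod 4) appear to even exponent (or don't appear), so by the two-squares theorem n IS expressible as a sum of two squares.
Step 3: Build a representation. Here n = 29 · 37 is a product of primes ≡ 1 (mod 4). Each prime p ≡ 1 (mod 4) is itself a sum of two squares; find a² by testing p − a² for a perfect square:
  29: 29 − 1² = 28, 29 − 2² = 25 = 5² ⇒ 29 = 2² + 5².
  37: 37 − 1² = 36 = 6² ⇒ 37 = 1² + 6².
  Combine using the Brahmagupta–Fibonacci identity (a² + b²)(c² + d²) = (ac − bd)² + (ad + bc)² = (ac + bd)² + (ad − bc)²:
  29 · 37 = 1073: from (2² + 5²)(1² + 6²), take (2·1 − 5·6, 2·6 + 5·1) = (2 − 30, 12 + 5) = (-28, 17); dropping signs (only squares matter) gives (28, 17); check 28² + 17² = 784 + 289 = 1073 ✓.
Step 4: Order so x ≤ y and verify: 17² + 28² = 289 + 784 = 1073 = n. ✓

n = 1073 = 17² + 28² (one valid representation with x ≤ y).
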